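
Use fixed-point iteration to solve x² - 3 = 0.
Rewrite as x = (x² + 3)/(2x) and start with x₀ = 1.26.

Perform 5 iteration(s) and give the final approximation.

Equation: x² - 3 = 0
Fixed-point form: x = (x² + 3)/(2x)
x₀ = 1.26

x_1 = g(1.260000) = 1.820476
x_2 = g(1.820476) = 1.734198
x_3 = g(1.734198) = 1.732052
x_4 = g(1.732052) = 1.732051
x_5 = g(1.732051) = 1.732051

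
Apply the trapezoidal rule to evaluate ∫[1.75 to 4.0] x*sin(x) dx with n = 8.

f(x) = x*sin(x)
a = 1.75, b = 4.0, n = 8
h = (b - a)/n = 0.281250

Trapezoidal rule: (h/2)[f(x₀) + 2f(x₁) + 2f(x₂) + ... + f(xₙ)]

x_0 = 1.7500, f(x_0) = 1.721975, coefficient = 1
x_1 = 2.0312, f(x_1) = 1.819697, coefficient = 2
x_2 = 2.3125, f(x_2) = 1.705050, coefficient = 2
x_3 = 2.5938, f(x_3) = 1.350946, coefficient = 2
x_4 = 2.8750, f(x_4) = 0.757407, coefficient = 2
x_5 = 3.1562, f(x_5) = -0.046261, coefficient = 2
x_6 = 3.4375, f(x_6) = -1.002402, coefficient = 2
x_7 = 3.7188, f(x_7) = -2.029113, coefficient = 2
x_8 = 4.0000, f(x_8) = -3.027210, coefficient = 1

I ≈ (0.281250/2) × 3.805414 = 0.535136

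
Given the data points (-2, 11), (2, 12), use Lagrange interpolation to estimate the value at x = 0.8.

Lagrange interpolation formula:
P(x) = Σ yᵢ × Lᵢ(x)
where Lᵢ(x) = Π_{j≠i} (x - xⱼ)/(xᵢ - xⱼ)

L_0(0.8) = (0.8 - 2)/(-2 - 2) = 0.300000
L_1(0.8) = (0.8 - (-2))/(2 - (-2)) = 0.700000

P(0.8) = 11×L_0(0.8) + 12×L_1(0.8)
P(0.8) = 11.700000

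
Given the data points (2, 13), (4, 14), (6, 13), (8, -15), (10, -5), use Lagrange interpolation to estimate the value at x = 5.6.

Lagrange interpolation formula:
P(x) = Σ yᵢ × Lᵢ(x)
where Lᵢ(x) = Π_{j≠i} (x - xⱼ)/(xᵢ - xⱼ)

L_0(5.6) = (5.6 - 4)/(2 - 4) × (5.6 - 6)/(2 - 6) × (5.6 - 8)/(2 - 8) × (5.6 - 10)/(2 - 10) = -0.017600
L_1(5.6) = (5.6 - 2)/(4 - 2) × (5.6 - 6)/(4 - 6) × (5.6 - 8)/(4 - 8) × (5.6 - 10)/(4 - 10) = 0.158400
L_2(5.6) = (5.6 - 2)/(6 - 2) × (5.6 - 4)/(6 - 4) × (5.6 - 8)/(6 - 8) × (5.6 - 10)/(6 - 10) = 0.950400
L_3(5.6) = (5.6 - 2)/(8 - 2) × (5.6 - 4)/(8 - 4) × (5.6 - 6)/(8 - 6) × (5.6 - 10)/(8 - 10) = -0.105600
L_4(5.6) = (5.6 - 2)/(10 - 2) × (5.6 - 4)/(10 - 4) × (5.6 - 6)/(10 - 6) × (5.6 - 8)/(10 - 8) = 0.014400

P(5.6) = 13×L_0(5.6) + 14×L_1(5.6) + 13×L_2(5.6) + (-15)×L_3(5.6) + (-5)×L_4(5.6)
P(5.6) = 15.856000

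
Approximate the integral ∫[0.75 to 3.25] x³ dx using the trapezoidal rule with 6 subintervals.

f(x) = x³
a = 0.75, b = 3.25, n = 6
h = (b - a)/n = 0.416667

Trapezoidal rule: (h/2)[f(x₀) + 2f(x₁) + 2f(x₂) + ... + f(xₙ)]

x_0 = 0.7500, f(x_0) = 0.421875, coefficient = 1
x_1 = 1.1667, f(x_1) = 1.587963, coefficient = 2
x_2 = 1.5833, f(x_2) = 3.969329, coefficient = 2
x_3 = 2.0000, f(x_3) = 8.000000, coefficient = 2
x_4 = 2.4167, f(x_4) = 14.114005, coefficient = 2
x_5 = 2.8333, f(x_5) = 22.745370, coefficient = 2
x_6 = 3.2500, f(x_6) = 34.328125, coefficient = 1

I ≈ (0.416667/2) × 135.583333 = 28.246528
Exact value: 27.812500
Error: 0.434028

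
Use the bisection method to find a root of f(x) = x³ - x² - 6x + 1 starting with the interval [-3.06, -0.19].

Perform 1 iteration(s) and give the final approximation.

f(x) = x³ - x² - 6x + 1
Initial interval: [-3.06, -0.19]

Iteration 1:
  c_1 = (-3.060000 + (-0.190000))/2 = -1.625000
  f(c_1) = f(-1.625000) = 3.818359
  f(a) × f(c) < 0, new interval: [-3.060000, -1.625000]

After 1 iteration(s), the approximation is c_1 = -1.625000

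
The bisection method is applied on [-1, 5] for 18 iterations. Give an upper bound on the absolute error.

Bisection error bound: |error| ≤ (b-a)/2^n
|error| ≤ (5 - (-1))/2^18 = 6/2^18
|error| ≤ 0.0000228882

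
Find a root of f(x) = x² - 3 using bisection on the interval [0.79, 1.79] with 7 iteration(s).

f(x) = x² - 3
Initial interval: [0.79, 1.79]

Iteration 1:
  c_1 = (0.790000 + 1.790000)/2 = 1.290000
  f(c_1) = f(1.290000) = -1.335900
  f(a) × f(c) ≥ 0, new interval: [1.290000, 1.790000]
Iteration 2:
  c_2 = (1.290000 + 1.790000)/2 = 1.540000
  f(c_2) = f(1.540000) = -0.628400
  f(a) × f(c) ≥ 0, new interval: [1.540000, 1.790000]
Iteration 3:
  c_3 = (1.540000 + 1.790000)/2 = 1.665000
  f(c_3) = f(1.665000) = -0.227775
  f(a) × f(c) ≥ 0, new interval: [1.665000, 1.790000]
Iteration 4:
  c_4 = (1.665000 + 1.790000)/2 = 1.727500
  f(c_4) = f(1.727500) = -0.015744
  f(a) × f(c) ≥ 0, new interval: [1.727500, 1.790000]
Iteration 5:
  c_5 = (1.727500 + 1.790000)/2 = 1.758750
  f(c_5) = f(1.758750) = 0.093202
  f(a) × f(c) < 0, new interval: [1.727500, 1.758750]
Iteration 6:
  c_6 = (1.727500 + 1.758750)/2 = 1.743125
  f(c_6) = f(1.743125) = 0.038485
  f(a) × f(c) < 0, new interval: [1.727500, 1.743125]
Iteration 7:
  c_7 = (1.727500 + 1.743125)/2 = 1.735313
  f(c_7) = f(1.735313) = 0.011309
  f(a) × f(c) < 0, new interval: [1.727500, 1.735313]

After 7 iteration(s), the approximation is c_7 = 1.735313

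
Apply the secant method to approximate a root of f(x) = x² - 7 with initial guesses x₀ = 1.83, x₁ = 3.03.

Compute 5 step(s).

f(x) = x² - 7
x₀ = 1.83, x₁ = 3.03

Secant formula: x_{n+1} = x_n - f(x_n)(x_n - x_{n-1})/(f(x_n) - f(x_{n-1}))

Iteration 1:
  f(1.830000) = -3.651100
  f(3.030000) = 2.180900
  x_2 = 3.030000 - 2.180900×(3.030000 - 1.830000)/(2.180900 - (-3.651100))
       = 2.581255
Iteration 2:
  f(3.030000) = 2.180900
  f(2.581255) = -0.337122
  x_3 = 2.581255 - (-0.337122)×(2.581255 - 3.030000)/(-0.337122 - 2.180900)
       = 2.641335
Iteration 3:
  f(2.581255) = -0.337122
  f(2.641335) = -0.023351
  x_4 = 2.641335 - (-0.023351)×(2.641335 - 2.581255)/(-0.023351 - (-0.337122))
       = 2.645806
Iteration 4:
  f(2.641335) = -0.023351
  f(2.645806) = 0.000289
  x_5 = 2.645806 - 0.000289×(2.645806 - 2.641335)/(0.000289 - (-0.023351))
       = 2.645751
Iteration 5:
  f(2.645806) = 0.000289
  f(2.645751) = 0.000000
  x_6 = 2.645751 - 0.000000×(2.645751 - 2.645806)/(0.000000 - 0.000289)
       = 2.645751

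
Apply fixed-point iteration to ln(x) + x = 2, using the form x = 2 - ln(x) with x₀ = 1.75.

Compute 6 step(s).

Equation: ln(x) + x = 2
Fixed-point form: x = 2 - ln(x)
x₀ = 1.75

x_1 = g(1.750000) = 1.440384
x_2 = g(1.440384) = 1.635090
x_3 = g(1.635090) = 1.508302
x_4 = g(1.508302) = 1.589015
x_5 = g(1.589015) = 1.536885
x_6 = g(1.536885) = 1.570242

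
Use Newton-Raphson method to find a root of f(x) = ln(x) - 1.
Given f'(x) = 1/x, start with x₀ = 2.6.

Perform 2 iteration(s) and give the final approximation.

f(x) = ln(x) - 1
f'(x) = 1/x
x₀ = 2.6

Newton-Raphson formula: x_{n+1} = x_n - f(x_n)/f'(x_n)

Iteration 1:
  f(2.600000) = -0.044489
  f'(2.600000) = 0.384615
  x_1 = 2.600000 - (-0.044489)/0.384615 = 2.715670
Iteration 2:
  f(2.715670) = -0.000961
  f'(2.715670) = 0.368233
  x_2 = 2.715670 - (-0.000961)/0.368233 = 2.718281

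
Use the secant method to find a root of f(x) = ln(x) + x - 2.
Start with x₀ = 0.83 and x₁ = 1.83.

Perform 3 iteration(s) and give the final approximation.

f(x) = ln(x) + x - 2
x₀ = 0.83, x₁ = 1.83

Secant formula: x_{n+1} = x_n - f(x_n)(x_n - x_{n-1})/(f(x_n) - f(x_{n-1}))

Iteration 1:
  f(0.830000) = -1.356330
  f(1.830000) = 0.434316
  x_2 = 1.830000 - 0.434316×(1.830000 - 0.830000)/(0.434316 - (-1.356330))
       = 1.587453
Iteration 2:
  f(1.830000) = 0.434316
  f(1.587453) = 0.049584
  x_3 = 1.587453 - 0.049584×(1.587453 - 1.830000)/(0.049584 - 0.434316)
       = 1.556194
Iteration 3:
  f(1.587453) = 0.049584
  f(1.556194) = -0.001563
  x_4 = 1.556194 - (-0.001563)×(1.556194 - 1.587453)/(-0.001563 - 0.049584)
       = 1.557149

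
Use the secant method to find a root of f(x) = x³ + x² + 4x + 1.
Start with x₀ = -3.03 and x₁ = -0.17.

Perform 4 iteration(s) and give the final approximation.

f(x) = x³ + x² + 4x + 1
x₀ = -3.03, x₁ = -0.17

Secant formula: x_{n+1} = x_n - f(x_n)(x_n - x_{n-1})/(f(x_n) - f(x_{n-1}))

Iteration 1:
  f(-3.030000) = -29.757227
  f(-0.170000) = 0.343987
  x_2 = -0.170000 - 0.343987×(-0.170000 - (-3.030000))/(0.343987 - (-29.757227))
       = -0.202683
Iteration 2:
  f(-0.170000) = 0.343987
  f(-0.202683) = 0.222022
  x_3 = -0.202683 - 0.222022×(-0.202683 - (-0.170000))/(0.222022 - 0.343987)
       = -0.262178
Iteration 3:
  f(-0.202683) = 0.222022
  f(-0.262178) = 0.002002
  x_4 = -0.262178 - 0.002002×(-0.262178 - (-0.202683))/(0.002002 - 0.222022)
       = -0.262720
Iteration 4:
  f(-0.262178) = 0.002002
  f(-0.262720) = 0.000009
  x_5 = -0.262720 - 0.000009×(-0.262720 - (-0.262178))/(0.000009 - 0.002002)
       = -0.262722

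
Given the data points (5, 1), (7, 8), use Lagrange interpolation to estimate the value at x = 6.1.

Lagrange interpolation formula:
P(x) = Σ yᵢ × Lᵢ(x)
where Lᵢ(x) = Π_{j≠i} (x - xⱼ)/(xᵢ - xⱼ)

L_0(6.1) = (6.1 - 7)/(5 - 7) = 0.450000
L_1(6.1) = (6.1 - 5)/(7 - 5) = 0.550000

P(6.1) = 1×L_0(6.1) + 8×L_1(6.1)
P(6.1) = 4.850000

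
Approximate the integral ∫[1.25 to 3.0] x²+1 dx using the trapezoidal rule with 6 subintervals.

f(x) = x²+1
a = 1.25, b = 3.0, n = 6
h = (b - a)/n = 0.291667

Trapezoidal rule: (h/2)[f(x₀) + 2f(x₁) + 2f(x₂) + ... + f(xₙ)]

x_0 = 1.2500, f(x_0) = 2.562500, coefficient = 1
x_1 = 1.5417, f(x_1) = 3.376736, coefficient = 2
x_2 = 1.8333, f(x_2) = 4.361111, coefficient = 2
x_3 = 2.1250, f(x_3) = 5.515625, coefficient = 2
x_4 = 2.4167, f(x_4) = 6.840278, coefficient = 2
x_5 = 2.7083, f(x_5) = 8.335069, coefficient = 2
x_6 = 3.0000, f(x_6) = 10.000000, coefficient = 1

I ≈ (0.291667/2) × 69.420139 = 10.123770
Exact value: 10.098958
Error: 0.024812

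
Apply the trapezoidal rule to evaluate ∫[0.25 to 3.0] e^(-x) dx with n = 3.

f(x) = e^(-x)
a = 0.25, b = 3.0, n = 3
h = (b - a)/n = 0.916667

Trapezoidal rule: (h/2)[f(x₀) + 2f(x₁) + 2f(x₂) + ... + f(xₙ)]

x_0 = 0.2500, f(x_0) = 0.778801, coefficient = 1
x_1 = 1.1667, f(x_1) = 0.311403, coefficient = 2
x_2 = 2.0833, f(x_2) = 0.124514, coefficient = 2
x_3 = 3.0000, f(x_3) = 0.049787, coefficient = 1

I ≈ (0.916667/2) × 1.700423 = 0.779361
Exact value: 0.729014
Error: 0.050347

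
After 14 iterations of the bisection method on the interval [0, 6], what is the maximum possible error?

Bisection error bound: |error| ≤ (b-a)/2^n
|error| ≤ (6 - 0)/2^14 = 6/2^14
|error| ≤ 0.0003662109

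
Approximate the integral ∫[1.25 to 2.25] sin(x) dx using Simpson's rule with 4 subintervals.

f(x) = sin(x)
a = 1.25, b = 2.25, n = 4
h = (b - a)/n = 0.250000

Simpson's rule: (h/3)[f(x₀) + 4f(x₁) + 2f(x₂) + ... + f(xₙ)]

x_0 = 1.2500, f(x_0) = 0.948985, coefficient = 1
x_1 = 1.5000, f(x_1) = 0.997495, coefficient = 4
x_2 = 1.7500, f(x_2) = 0.983986, coefficient = 2
x_3 = 2.0000, f(x_3) = 0.909297, coefficient = 4
x_4 = 2.2500, f(x_4) = 0.778073, coefficient = 1

I ≈ (0.250000/3) × 11.322199 = 0.943517
Exact value: 0.943496
Error: 0.000021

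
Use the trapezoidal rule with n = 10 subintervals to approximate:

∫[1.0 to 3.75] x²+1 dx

f(x) = x²+1
a = 1.0, b = 3.75, n = 10
h = (b - a)/n = 0.275000

Trapezoidal rule: (h/2)[f(x₀) + 2f(x₁) + 2f(x₂) + ... + f(xₙ)]

x_0 = 1.0000, f(x_0) = 2.000000, coefficient = 1
x_1 = 1.2750, f(x_1) = 2.625625, coefficient = 2
x_2 = 1.5500, f(x_2) = 3.402500, coefficient = 2
x_3 = 1.8250, f(x_3) = 4.330625, coefficient = 2
x_4 = 2.1000, f(x_4) = 5.410000, coefficient = 2
x_5 = 2.3750, f(x_5) = 6.640625, coefficient = 2
x_6 = 2.6500, f(x_6) = 8.022500, coefficient = 2
x_7 = 2.9250, f(x_7) = 9.555625, coefficient = 2
x_8 = 3.2000, f(x_8) = 11.240000, coefficient = 2
x_9 = 3.4750, f(x_9) = 13.075625, coefficient = 2
x_10 = 3.7500, f(x_10) = 15.062500, coefficient = 1

I ≈ (0.275000/2) × 145.668750 = 20.029453
Exact value: 19.994792
Error: 0.034661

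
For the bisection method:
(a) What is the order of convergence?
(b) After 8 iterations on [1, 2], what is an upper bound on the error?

(a) Bisection has linear (order 1) convergence; the error is halved each step.

(b) Error bound = (b-a)/2^n = (2 - 1)/2^{8}
    = 1/2^{8}

(a) 1 (linear); (b) error ≤ 3.91e-03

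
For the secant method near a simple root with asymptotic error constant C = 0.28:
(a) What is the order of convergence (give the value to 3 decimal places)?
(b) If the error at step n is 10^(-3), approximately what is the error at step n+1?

(a) Secant method has superlinear convergence with order φ = (1+√5)/2 ≈ 1.618.
    This means |e_{n+1}| ≈ C|e_n|^1.618.

(b) With |e_n| = 10^(-3) and C = 0.28:
    |e_{n+1}| ≈ 0.28 × (10^(-3))^1.618 = 0.28 × 10^(-4.85)

(a) ≈ 1.618 (golden ratio); (b) |e_{n+1}| ≈ 3.918e-06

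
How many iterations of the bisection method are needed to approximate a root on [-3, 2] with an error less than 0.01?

We need (b-a)/2^n ≤ 0.01
(2 - (-3))/2^n ≤ 0.01
5/2^n ≤ 0.01
2^n ≥ 500
n ≥ log₂(500) = 8.97
n ≥ 9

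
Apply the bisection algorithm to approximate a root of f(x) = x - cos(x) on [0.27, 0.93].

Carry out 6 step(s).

f(x) = x - cos(x)
Initial interval: [0.27, 0.93]

Iteration 1:
  c_1 = (0.270000 + 0.930000)/2 = 0.600000
  f(c_1) = f(0.600000) = -0.225336
  f(a) × f(c) ≥ 0, new interval: [0.600000, 0.930000]
Iteration 2:
  c_2 = (0.600000 + 0.930000)/2 = 0.765000
  f(c_2) = f(0.765000) = 0.043618
  f(a) × f(c) < 0, new interval: [0.600000, 0.765000]
Iteration 3:
  c_3 = (0.600000 + 0.765000)/2 = 0.682500
  f(c_3) = f(0.682500) = -0.093498
  f(a) × f(c) ≥ 0, new interval: [0.682500, 0.765000]
Iteration 4:
  c_4 = (0.682500 + 0.765000)/2 = 0.723750
  f(c_4) = f(0.723750) = -0.025578
  f(a) × f(c) ≥ 0, new interval: [0.723750, 0.765000]
Iteration 5:
  c_5 = (0.723750 + 0.765000)/2 = 0.744375
  f(c_5) = f(0.744375) = 0.008864
  f(a) × f(c) < 0, new interval: [0.723750, 0.744375]
Iteration 6:
  c_6 = (0.723750 + 0.744375)/2 = 0.734063
  f(c_6) = f(0.734063) = -0.008397
  f(a) × f(c) ≥ 0, new interval: [0.734063, 0.744375]

After 6 iteration(s), the approximation is c_6 = 0.734063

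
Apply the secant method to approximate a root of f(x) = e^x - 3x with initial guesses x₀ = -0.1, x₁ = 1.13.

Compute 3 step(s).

f(x) = e^x - 3x
x₀ = -0.1, x₁ = 1.13

Secant formula: x_{n+1} = x_n - f(x_n)(x_n - x_{n-1})/(f(x_n) - f(x_{n-1}))

Iteration 1:
  f(-0.100000) = 1.204837
  f(1.130000) = -0.294343
  x_2 = 1.130000 - (-0.294343)×(1.130000 - (-0.100000))/(-0.294343 - 1.204837)
       = 0.888506
Iteration 2:
  f(1.130000) = -0.294343
  f(0.888506) = -0.234024
  x_3 = 0.888506 - (-0.234024)×(0.888506 - 1.130000)/(-0.234024 - (-0.294343))
       = -0.048425
Iteration 3:
  f(0.888506) = -0.234024
  f(-0.048425) = 1.098005
  x_4 = -0.048425 - 1.098005×(-0.048425 - 0.888506)/(1.098005 - (-0.234024))
       = 0.723897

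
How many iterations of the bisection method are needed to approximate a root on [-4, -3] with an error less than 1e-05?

We need (b-a)/2^n ≤ 1e-05
(-3 - (-4))/2^n ≤ 1e-05
1/2^n ≤ 1e-05
2^n ≥ 100000
n ≥ log₂(100000) = 16.61
n ≥ 17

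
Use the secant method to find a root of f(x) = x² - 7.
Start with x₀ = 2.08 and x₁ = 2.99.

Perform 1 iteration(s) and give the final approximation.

f(x) = x² - 7
x₀ = 2.08, x₁ = 2.99

Secant formula: x_{n+1} = x_n - f(x_n)(x_n - x_{n-1})/(f(x_n) - f(x_{n-1}))

Iteration 1:
  f(2.080000) = -2.673600
  f(2.990000) = 1.940100
  x_2 = 2.990000 - 1.940100×(2.990000 - 2.080000)/(1.940100 - (-2.673600))
       = 2.607337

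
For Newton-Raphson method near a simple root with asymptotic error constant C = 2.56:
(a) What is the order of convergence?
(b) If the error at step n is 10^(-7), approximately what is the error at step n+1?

(a) Newton-Raphson has quadratic (order 2) convergence near simple roots.
    This means |e_{n+1}| ≈ C|e_n|².

(b) With |e_n| = 10^(-7) and C = 2.56:
    |e_{n+1}| ≈ 2.56 × (10^(-7))² = 2.56 × 10^(-14)

(a) 2 (quadratic); (b) |e_{n+1}| ≈ 2.560e-14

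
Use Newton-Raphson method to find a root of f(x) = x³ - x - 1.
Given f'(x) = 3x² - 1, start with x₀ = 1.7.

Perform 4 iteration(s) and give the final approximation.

f(x) = x³ - x - 1
f'(x) = 3x² - 1
x₀ = 1.7

Newton-Raphson formula: x_{n+1} = x_n - f(x_n)/f'(x_n)

Iteration 1:
  f(1.700000) = 2.213000
  f'(1.700000) = 7.670000
  x_1 = 1.700000 - 2.213000/7.670000 = 1.411473
Iteration 2:
  f(1.411473) = 0.400544
  f'(1.411473) = 4.976770
  x_2 = 1.411473 - 0.400544/4.976770 = 1.330991
Iteration 3:
  f(1.330991) = 0.026907
  f'(1.330991) = 4.314608
  x_3 = 1.330991 - 0.026907/4.314608 = 1.324754
Iteration 4:
  f(1.324754) = 0.000155
  f'(1.324754) = 4.264922
  x_4 = 1.324754 - 0.000155/4.264922 = 1.324718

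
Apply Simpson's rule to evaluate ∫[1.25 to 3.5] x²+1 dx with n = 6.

f(x) = x²+1
a = 1.25, b = 3.5, n = 6
h = (b - a)/n = 0.375000

Simpson's rule: (h/3)[f(x₀) + 4f(x₁) + 2f(x₂) + ... + f(xₙ)]

x_0 = 1.2500, f(x_0) = 2.562500, coefficient = 1
x_1 = 1.6250, f(x_1) = 3.640625, coefficient = 4
x_2 = 2.0000, f(x_2) = 5.000000, coefficient = 2
x_3 = 2.3750, f(x_3) = 6.640625, coefficient = 4
x_4 = 2.7500, f(x_4) = 8.562500, coefficient = 2
x_5 = 3.1250, f(x_5) = 10.765625, coefficient = 4
x_6 = 3.5000, f(x_6) = 13.250000, coefficient = 1

I ≈ (0.375000/3) × 127.125000 = 15.890625
Exact value: 15.890625
Error: 0.000000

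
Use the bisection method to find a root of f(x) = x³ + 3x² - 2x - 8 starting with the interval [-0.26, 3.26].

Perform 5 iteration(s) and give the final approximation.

f(x) = x³ + 3x² - 2x - 8
Initial interval: [-0.26, 3.26]

Iteration 1:
  c_1 = (-0.260000 + 3.260000)/2 = 1.500000
  f(c_1) = f(1.500000) = -0.875000
  f(a) × f(c) ≥ 0, new interval: [1.500000, 3.260000]
Iteration 2:
  c_2 = (1.500000 + 3.260000)/2 = 2.380000
  f(c_2) = f(2.380000) = 17.714472
  f(a) × f(c) < 0, new interval: [1.500000, 2.380000]
Iteration 3:
  c_3 = (1.500000 + 2.380000)/2 = 1.940000
  f(c_3) = f(1.940000) = 6.712184
  f(a) × f(c) < 0, new interval: [1.500000, 1.940000]
Iteration 4:
  c_4 = (1.500000 + 1.940000)/2 = 1.720000
  f(c_4) = f(1.720000) = 2.523648
  f(a) × f(c) < 0, new interval: [1.500000, 1.720000]
Iteration 5:
  c_5 = (1.500000 + 1.720000)/2 = 1.610000
  f(c_5) = f(1.610000) = 0.729581
  f(a) × f(c) < 0, new interval: [1.500000, 1.610000]

After 5 iteration(s), the approximation is c_5 = 1.610000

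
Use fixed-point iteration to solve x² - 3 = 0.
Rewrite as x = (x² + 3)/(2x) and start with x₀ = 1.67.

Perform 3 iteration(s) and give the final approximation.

Equation: x² - 3 = 0
Fixed-point form: x = (x² + 3)/(2x)
x₀ = 1.67

x_1 = g(1.670000) = 1.733204
x_2 = g(1.733204) = 1.732051
x_3 = g(1.732051) = 1.732051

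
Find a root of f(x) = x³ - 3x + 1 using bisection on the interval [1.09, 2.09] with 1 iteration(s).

f(x) = x³ - 3x + 1
Initial interval: [1.09, 2.09]

Iteration 1:
  c_1 = (1.090000 + 2.090000)/2 = 1.590000
  f(c_1) = f(1.590000) = 0.249679
  f(a) × f(c) < 0, new interval: [1.090000, 1.590000]

After 1 iteration(s), the approximation is c_1 = 1.590000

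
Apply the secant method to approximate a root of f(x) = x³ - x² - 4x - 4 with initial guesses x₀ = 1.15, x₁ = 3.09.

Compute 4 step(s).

f(x) = x³ - x² - 4x - 4
x₀ = 1.15, x₁ = 3.09

Secant formula: x_{n+1} = x_n - f(x_n)(x_n - x_{n-1})/(f(x_n) - f(x_{n-1}))

Iteration 1:
  f(1.150000) = -8.401625
  f(3.090000) = 3.595529
  x_2 = 3.090000 - 3.595529×(3.090000 - 1.150000)/(3.595529 - (-8.401625))
       = 2.508585
Iteration 2:
  f(3.090000) = 3.595529
  f(2.508585) = -4.540817
  x_3 = 2.508585 - (-4.540817)×(2.508585 - 3.090000)/(-4.540817 - 3.595529)
       = 2.833067
Iteration 3:
  f(2.508585) = -4.540817
  f(2.833067) = -0.619578
  x_4 = 2.833067 - (-0.619578)×(2.833067 - 2.508585)/(-0.619578 - (-4.540817))
       = 2.884337
Iteration 4:
  f(2.833067) = -0.619578
  f(2.884337) = 0.139207
  x_5 = 2.884337 - 0.139207×(2.884337 - 2.833067)/(0.139207 - (-0.619578))
       = 2.874931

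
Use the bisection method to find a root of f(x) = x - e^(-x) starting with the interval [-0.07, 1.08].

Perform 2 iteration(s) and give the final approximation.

f(x) = x - e^(-x)
Initial interval: [-0.07, 1.08]

Iteration 1:
  c_1 = (-0.070000 + 1.080000)/2 = 0.505000
  f(c_1) = f(0.505000) = -0.098506
  f(a) × f(c) ≥ 0, new interval: [0.505000, 1.080000]
Iteration 2:
  c_2 = (0.505000 + 1.080000)/2 = 0.792500
  f(c_2) = f(0.792500) = 0.339788
  f(a) × f(c) < 0, new interval: [0.505000, 0.792500]

After 2 iteration(s), the approximation is c_2 = 0.792500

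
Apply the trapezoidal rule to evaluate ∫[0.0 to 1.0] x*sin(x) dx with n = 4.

f(x) = x*sin(x)
a = 0.0, b = 1.0, n = 4
h = (b - a)/n = 0.250000

Trapezoidal rule: (h/2)[f(x₀) + 2f(x₁) + 2f(x₂) + ... + f(xₙ)]

x_0 = 0.0000, f(x_0) = 0.000000, coefficient = 1
x_1 = 0.2500, f(x_1) = 0.061851, coefficient = 2
x_2 = 0.5000, f(x_2) = 0.239713, coefficient = 2
x_3 = 0.7500, f(x_3) = 0.511229, coefficient = 2
x_4 = 1.0000, f(x_4) = 0.841471, coefficient = 1

I ≈ (0.250000/2) × 2.467057 = 0.308382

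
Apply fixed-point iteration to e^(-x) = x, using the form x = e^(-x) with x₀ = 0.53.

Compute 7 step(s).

Equation: e^(-x) = x
Fixed-point form: x = e^(-x)
x₀ = 0.53

x_1 = g(0.530000) = 0.588605
x_2 = g(0.588605) = 0.555101
x_3 = g(0.555101) = 0.574014
x_4 = g(0.574014) = 0.563260
x_5 = g(0.563260) = 0.569350
x_6 = g(0.569350) = 0.565893
x_7 = g(0.565893) = 0.567853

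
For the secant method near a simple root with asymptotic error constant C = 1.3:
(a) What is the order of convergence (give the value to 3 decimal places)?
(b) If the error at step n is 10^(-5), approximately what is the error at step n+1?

(a) Secant method has superlinear convergence with order φ = (1+√5)/2 ≈ 1.618.
    This means |e_{n+1}| ≈ C|e_n|^1.618.

(b) With |e_n| = 10^(-5) and C = 1.3:
    |e_{n+1}| ≈ 1.3 × (10^(-5))^1.618 = 1.3 × 10^(-8.09)

(a) ≈ 1.618 (golden ratio); (b) |e_{n+1}| ≈ 1.056e-08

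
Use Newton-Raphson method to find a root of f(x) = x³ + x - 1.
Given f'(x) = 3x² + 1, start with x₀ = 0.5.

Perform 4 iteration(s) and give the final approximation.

f(x) = x³ + x - 1
f'(x) = 3x² + 1
x₀ = 0.5

Newton-Raphson formula: x_{n+1} = x_n - f(x_n)/f'(x_n)

Iteration 1:
  f(0.500000) = -0.375000
  f'(0.500000) = 1.750000
  x_1 = 0.500000 - (-0.375000)/1.750000 = 0.714286
Iteration 2:
  f(0.714286) = 0.078717
  f'(0.714286) = 2.530612
  x_2 = 0.714286 - 0.078717/2.530612 = 0.683180
Iteration 3:
  f(0.683180) = 0.002043
  f'(0.683180) = 2.400204
  x_3 = 0.683180 - 0.002043/2.400204 = 0.682328
Iteration 4:
  f(0.682328) = 0.000001
  f'(0.682328) = 2.396716
  x_4 = 0.682328 - 0.000001/2.396716 = 0.682328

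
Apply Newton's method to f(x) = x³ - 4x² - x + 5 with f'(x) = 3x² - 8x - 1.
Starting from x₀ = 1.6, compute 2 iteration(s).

f(x) = x³ - 4x² - x + 5
f'(x) = 3x² - 8x - 1
x₀ = 1.6

Newton-Raphson formula: x_{n+1} = x_n - f(x_n)/f'(x_n)

Iteration 1:
  f(1.600000) = -2.744000
  f'(1.600000) = -6.120000
  x_1 = 1.600000 - (-2.744000)/(-6.120000) = 1.151634
Iteration 2:
  f(1.151634) = 0.070690
  f'(1.151634) = -6.234289
  x_2 = 1.151634 - 0.070690/(-6.234289) = 1.162973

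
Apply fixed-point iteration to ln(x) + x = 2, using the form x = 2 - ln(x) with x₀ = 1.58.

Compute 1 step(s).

Equation: ln(x) + x = 2
Fixed-point form: x = 2 - ln(x)
x₀ = 1.58

x_1 = g(1.580000) = 1.542575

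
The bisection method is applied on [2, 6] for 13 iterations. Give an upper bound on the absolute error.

Bisection error bound: |error| ≤ (b-a)/2^n
|error| ≤ (6 - 2)/2^13 = 4/2^13
|error| ≤ 0.0004882812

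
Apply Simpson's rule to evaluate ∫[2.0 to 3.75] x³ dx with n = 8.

f(x) = x³
a = 2.0, b = 3.75, n = 8
h = (b - a)/n = 0.218750

Simpson's rule: (h/3)[f(x₀) + 4f(x₁) + 2f(x₂) + ... + f(xₙ)]

x_0 = 2.0000, f(x_0) = 8.000000, coefficient = 1
x_1 = 2.2188, f(x_1) = 10.922577, coefficient = 4
x_2 = 2.4375, f(x_2) = 14.482178, coefficient = 2
x_3 = 2.6562, f(x_3) = 18.741608, coefficient = 4
x_4 = 2.8750, f(x_4) = 23.763672, coefficient = 2
x_5 = 3.0938, f(x_5) = 29.611176, coefficient = 4
x_6 = 3.3125, f(x_6) = 36.346924, coefficient = 2
x_7 = 3.5312, f(x_7) = 44.033722, coefficient = 4
x_8 = 3.7500, f(x_8) = 52.734375, coefficient = 1

I ≈ (0.218750/3) × 623.156250 = 45.438477
Exact value: 45.438477
Error: 0.000000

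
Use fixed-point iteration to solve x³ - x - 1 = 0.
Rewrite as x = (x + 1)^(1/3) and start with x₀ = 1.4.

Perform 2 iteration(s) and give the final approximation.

Equation: x³ - x - 1 = 0
Fixed-point form: x = (x + 1)^(1/3)
x₀ = 1.4

x_1 = g(1.400000) = 1.338866
x_2 = g(1.338866) = 1.327400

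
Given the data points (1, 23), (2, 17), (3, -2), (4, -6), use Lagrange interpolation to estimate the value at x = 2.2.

Lagrange interpolation formula:
P(x) = Σ yᵢ × Lᵢ(x)
where Lᵢ(x) = Π_{j≠i} (x - xⱼ)/(xᵢ - xⱼ)

L_0(2.2) = (2.2 - 2)/(1 - 2) × (2.2 - 3)/(1 - 3) × (2.2 - 4)/(1 - 4) = -0.048000
L_1(2.2) = (2.2 - 1)/(2 - 1) × (2.2 - 3)/(2 - 3) × (2.2 - 4)/(2 - 4) = 0.864000
L_2(2.2) = (2.2 - 1)/(3 - 1) × (2.2 - 2)/(3 - 2) × (2.2 - 4)/(3 - 4) = 0.216000
L_3(2.2) = (2.2 - 1)/(4 - 1) × (2.2 - 2)/(4 - 2) × (2.2 - 3)/(4 - 3) = -0.032000

P(2.2) = 23×L_0(2.2) + 17×L_1(2.2) + (-2)×L_2(2.2) + (-6)×L_3(2.2)
P(2.2) = 13.344000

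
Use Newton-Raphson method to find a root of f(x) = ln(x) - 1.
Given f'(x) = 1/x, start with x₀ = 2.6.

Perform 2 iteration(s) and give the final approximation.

f(x) = ln(x) - 1
f'(x) = 1/x
x₀ = 2.6

Newton-Raphson formula: x_{n+1} = x_n - f(x_n)/f'(x_n)

Iteration 1:
  f(2.600000) = -0.044489
  f'(2.600000) = 0.384615
  x_1 = 2.600000 - (-0.044489)/0.384615 = 2.715670
Iteration 2:
  f(2.715670) = -0.000961
  f'(2.715670) = 0.368233
  x_2 = 2.715670 - (-0.000961)/0.368233 = 2.718281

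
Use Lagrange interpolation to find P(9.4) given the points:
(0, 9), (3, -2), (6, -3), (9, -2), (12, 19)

Lagrange interpolation formula:
P(x) = Σ yᵢ × Lᵢ(x)
where Lᵢ(x) = Π_{j≠i} (x - xⱼ)/(xᵢ - xⱼ)

L_0(9.4) = (9.4 - 3)/(0 - 3) × (9.4 - 6)/(0 - 6) × (9.4 - 9)/(0 - 9) × (9.4 - 12)/(0 - 12) = -0.011641
L_1(9.4) = (9.4 - 0)/(3 - 0) × (9.4 - 6)/(3 - 6) × (9.4 - 9)/(3 - 9) × (9.4 - 12)/(3 - 12) = 0.068392
L_2(9.4) = (9.4 - 0)/(6 - 0) × (9.4 - 3)/(6 - 3) × (9.4 - 9)/(6 - 9) × (9.4 - 12)/(6 - 12) = -0.193106
L_3(9.4) = (9.4 - 0)/(9 - 0) × (9.4 - 3)/(9 - 3) × (9.4 - 6)/(9 - 6) × (9.4 - 12)/(9 - 12) = 1.094268
L_4(9.4) = (9.4 - 0)/(12 - 0) × (9.4 - 3)/(12 - 3) × (9.4 - 6)/(12 - 6) × (9.4 - 9)/(12 - 9) = 0.042087

P(9.4) = 9×L_0(9.4) + (-2)×L_1(9.4) + (-3)×L_2(9.4) + (-2)×L_3(9.4) + 19×L_4(9.4)
P(9.4) = -1.051114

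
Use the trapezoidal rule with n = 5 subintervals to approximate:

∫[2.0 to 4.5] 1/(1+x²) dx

f(x) = 1/(1+x²)
a = 2.0, b = 4.5, n = 5
h = (b - a)/n = 0.500000

Trapezoidal rule: (h/2)[f(x₀) + 2f(x₁) + 2f(x₂) + ... + f(xₙ)]

x_0 = 2.0000, f(x_0) = 0.200000, coefficient = 1
x_1 = 2.5000, f(x_1) = 0.137931, coefficient = 2
x_2 = 3.0000, f(x_2) = 0.100000, coefficient = 2
x_3 = 3.5000, f(x_3) = 0.075472, coefficient = 2
x_4 = 4.0000, f(x_4) = 0.058824, coefficient = 2
x_5 = 4.5000, f(x_5) = 0.047059, coefficient = 1

I ≈ (0.500000/2) × 0.991511 = 0.247878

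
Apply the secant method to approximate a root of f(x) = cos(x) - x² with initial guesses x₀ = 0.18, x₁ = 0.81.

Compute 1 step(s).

f(x) = cos(x) - x²
x₀ = 0.18, x₁ = 0.81

Secant formula: x_{n+1} = x_n - f(x_n)(x_n - x_{n-1})/(f(x_n) - f(x_{n-1}))

Iteration 1:
  f(0.180000) = 0.951444
  f(0.810000) = 0.033398
  x_2 = 0.810000 - 0.033398×(0.810000 - 0.180000)/(0.033398 - 0.951444)
       = 0.832919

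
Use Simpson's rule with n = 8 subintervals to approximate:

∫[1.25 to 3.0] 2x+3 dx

f(x) = 2x+3
a = 1.25, b = 3.0, n = 8
h = (b - a)/n = 0.218750

Simpson's rule: (h/3)[f(x₀) + 4f(x₁) + 2f(x₂) + ... + f(xₙ)]

x_0 = 1.2500, f(x_0) = 5.500000, coefficient = 1
x_1 = 1.4688, f(x_1) = 5.937500, coefficient = 4
x_2 = 1.6875, f(x_2) = 6.375000, coefficient = 2
x_3 = 1.9062, f(x_3) = 6.812500, coefficient = 4
x_4 = 2.1250, f(x_4) = 7.250000, coefficient = 2
x_5 = 2.3438, f(x_5) = 7.687500, coefficient = 4
x_6 = 2.5625, f(x_6) = 8.125000, coefficient = 2
x_7 = 2.7812, f(x_7) = 8.562500, coefficient = 4
x_8 = 3.0000, f(x_8) = 9.000000, coefficient = 1

I ≈ (0.218750/3) × 174.000000 = 12.687500
Exact value: 12.687500
Error: 0.000000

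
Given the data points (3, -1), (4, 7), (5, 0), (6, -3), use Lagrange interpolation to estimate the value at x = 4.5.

Lagrange interpolation formula:
P(x) = Σ yᵢ × Lᵢ(x)
where Lᵢ(x) = Π_{j≠i} (x - xⱼ)/(xᵢ - xⱼ)

L_0(4.5) = (4.5 - 4)/(3 - 4) × (4.5 - 5)/(3 - 5) × (4.5 - 6)/(3 - 6) = -0.062500
L_1(4.5) = (4.5 - 3)/(4 - 3) × (4.5 - 5)/(4 - 5) × (4.5 - 6)/(4 - 6) = 0.562500
L_2(4.5) = (4.5 - 3)/(5 - 3) × (4.5 - 4)/(5 - 4) × (4.5 - 6)/(5 - 6) = 0.562500
L_3(4.5) = (4.5 - 3)/(6 - 3) × (4.5 - 4)/(6 - 4) × (4.5 - 5)/(6 - 5) = -0.062500

P(4.5) = (-1)×L_0(4.5) + 7×L_1(4.5) + 0×L_2(4.5) + (-3)×L_3(4.5)
P(4.5) = 4.187500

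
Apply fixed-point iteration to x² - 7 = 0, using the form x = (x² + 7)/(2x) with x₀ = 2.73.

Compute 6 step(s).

Equation: x² - 7 = 0
Fixed-point form: x = (x² + 7)/(2x)
x₀ = 2.73

x_1 = g(2.730000) = 2.647051
x_2 = g(2.647051) = 2.645752
x_3 = g(2.645752) = 2.645751
x_4 = g(2.645751) = 2.645751
x_5 = g(2.645751) = 2.645751
x_6 = g(2.645751) = 2.645751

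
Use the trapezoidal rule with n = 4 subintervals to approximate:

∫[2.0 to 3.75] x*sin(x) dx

f(x) = x*sin(x)
a = 2.0, b = 3.75, n = 4
h = (b - a)/n = 0.437500

Trapezoidal rule: (h/2)[f(x₀) + 2f(x₁) + 2f(x₂) + ... + f(xₙ)]

x_0 = 2.0000, f(x_0) = 1.818595, coefficient = 1
x_1 = 2.4375, f(x_1) = 1.577897, coefficient = 2
x_2 = 2.8750, f(x_2) = 0.757407, coefficient = 2
x_3 = 3.3125, f(x_3) = -0.563379, coefficient = 2
x_4 = 3.7500, f(x_4) = -2.143355, coefficient = 1

I ≈ (0.437500/2) × 3.219092 = 0.704176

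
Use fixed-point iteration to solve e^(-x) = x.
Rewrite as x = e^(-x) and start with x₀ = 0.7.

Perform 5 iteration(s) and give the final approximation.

Equation: e^(-x) = x
Fixed-point form: x = e^(-x)
x₀ = 0.7

x_1 = g(0.700000) = 0.496585
x_2 = g(0.496585) = 0.608605
x_3 = g(0.608605) = 0.544109
x_4 = g(0.544109) = 0.580359
x_5 = g(0.580359) = 0.559698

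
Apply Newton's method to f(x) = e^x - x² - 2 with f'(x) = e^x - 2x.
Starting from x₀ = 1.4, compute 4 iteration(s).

f(x) = e^x - x² - 2
f'(x) = e^x - 2x
x₀ = 1.4

Newton-Raphson formula: x_{n+1} = x_n - f(x_n)/f'(x_n)

Iteration 1:
  f(1.400000) = 0.095200
  f'(1.400000) = 1.255200
  x_1 = 1.400000 - 0.095200/1.255200 = 1.324156
Iteration 2:
  f(1.324156) = 0.005622
  f'(1.324156) = 1.110699
  x_2 = 1.324156 - 0.005622/1.110699 = 1.319094
Iteration 3:
  f(1.319094) = 0.000022
  f'(1.319094) = 1.101843
  x_3 = 1.319094 - 0.000022/1.101843 = 1.319074
Iteration 4:
  f(1.319074) = 0.000000
  f'(1.319074) = 1.101808
  x_4 = 1.319074 - 0.000000/1.101808 = 1.319074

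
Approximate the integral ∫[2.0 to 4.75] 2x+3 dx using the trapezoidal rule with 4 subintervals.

f(x) = 2x+3
a = 2.0, b = 4.75, n = 4
h = (b - a)/n = 0.687500

Trapezoidal rule: (h/2)[f(x₀) + 2f(x₁) + 2f(x₂) + ... + f(xₙ)]

x_0 = 2.0000, f(x_0) = 7.000000, coefficient = 1
x_1 = 2.6875, f(x_1) = 8.375000, coefficient = 2
x_2 = 3.3750, f(x_2) = 9.750000, coefficient = 2
x_3 = 4.0625, f(x_3) = 11.125000, coefficient = 2
x_4 = 4.7500, f(x_4) = 12.500000, coefficient = 1

I ≈ (0.687500/2) × 78.000000 = 26.812500
Exact value: 26.812500
Error: 0.000000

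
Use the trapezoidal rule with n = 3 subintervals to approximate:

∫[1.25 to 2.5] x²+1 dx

f(x) = x²+1
a = 1.25, b = 2.5, n = 3
h = (b - a)/n = 0.416667

Trapezoidal rule: (h/2)[f(x₀) + 2f(x₁) + 2f(x₂) + ... + f(xₙ)]

x_0 = 1.2500, f(x_0) = 2.562500, coefficient = 1
x_1 = 1.6667, f(x_1) = 3.777778, coefficient = 2
x_2 = 2.0833, f(x_2) = 5.340278, coefficient = 2
x_3 = 2.5000, f(x_3) = 7.250000, coefficient = 1

I ≈ (0.416667/2) × 28.048611 = 5.843461
Exact value: 5.807292
Error: 0.036169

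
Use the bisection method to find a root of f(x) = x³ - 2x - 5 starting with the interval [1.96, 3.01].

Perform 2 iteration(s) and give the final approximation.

f(x) = x³ - 2x - 5
Initial interval: [1.96, 3.01]

Iteration 1:
  c_1 = (1.960000 + 3.010000)/2 = 2.485000
  f(c_1) = f(2.485000) = 5.375434
  f(a) × f(c) < 0, new interval: [1.960000, 2.485000]
Iteration 2:
  c_2 = (1.960000 + 2.485000)/2 = 2.222500
  f(c_2) = f(2.222500) = 1.533053
  f(a) × f(c) < 0, new interval: [1.960000, 2.222500]

After 2 iteration(s), the approximation is c_2 = 2.222500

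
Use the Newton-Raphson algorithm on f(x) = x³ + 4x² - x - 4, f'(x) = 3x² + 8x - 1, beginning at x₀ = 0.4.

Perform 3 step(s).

f(x) = x³ + 4x² - x - 4
f'(x) = 3x² + 8x - 1
x₀ = 0.4

Newton-Raphson formula: x_{n+1} = x_n - f(x_n)/f'(x_n)

Iteration 1:
  f(0.400000) = -3.696000
  f'(0.400000) = 2.680000
  x_1 = 0.400000 - (-3.696000)/2.680000 = 1.779104
Iteration 2:
  f(1.779104) = 12.512991
  f'(1.779104) = 22.728474
  x_2 = 1.779104 - 12.512991/22.728474 = 1.228562
Iteration 3:
  f(1.228562) = 2.663244
  f'(1.228562) = 13.356590
  x_3 = 1.228562 - 2.663244/13.356590 = 1.029166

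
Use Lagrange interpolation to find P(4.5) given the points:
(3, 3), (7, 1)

Lagrange interpolation formula:
P(x) = Σ yᵢ × Lᵢ(x)
where Lᵢ(x) = Π_{j≠i} (x - xⱼ)/(xᵢ - xⱼ)

L_0(4.5) = (4.5 - 7)/(3 - 7) = 0.625000
L_1(4.5) = (4.5 - 3)/(7 - 3) = 0.375000

P(4.5) = 3×L_0(4.5) + 1×L_1(4.5)
P(4.5) = 2.250000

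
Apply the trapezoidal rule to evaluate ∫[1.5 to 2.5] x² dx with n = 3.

f(x) = x²
a = 1.5, b = 2.5, n = 3
h = (b - a)/n = 0.333333

Trapezoidal rule: (h/2)[f(x₀) + 2f(x₁) + 2f(x₂) + ... + f(xₙ)]

x_0 = 1.5000, f(x_0) = 2.250000, coefficient = 1
x_1 = 1.8333, f(x_1) = 3.361111, coefficient = 2
x_2 = 2.1667, f(x_2) = 4.694444, coefficient = 2
x_3 = 2.5000, f(x_3) = 6.250000, coefficient = 1

I ≈ (0.333333/2) × 24.611111 = 4.101852
Exact value: 4.083333
Error: 0.018519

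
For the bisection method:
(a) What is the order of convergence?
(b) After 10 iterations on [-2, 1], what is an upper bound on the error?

(a) Bisection has linear (order 1) convergence; the error is halved each step.

(b) Error bound = (b-a)/2^n = (1 - (-2))/2^{10}
    = 3/2^{10}

(a) 1 (linear); (b) error ≤ 2.93e-03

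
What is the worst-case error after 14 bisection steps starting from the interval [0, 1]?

Bisection error bound: |error| ≤ (b-a)/2^n
|error| ≤ (1 - 0)/2^14 = 1/2^14
|error| ≤ 0.0000610352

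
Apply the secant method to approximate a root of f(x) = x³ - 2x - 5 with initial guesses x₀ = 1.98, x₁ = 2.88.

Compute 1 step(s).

f(x) = x³ - 2x - 5
x₀ = 1.98, x₁ = 2.88

Secant formula: x_{n+1} = x_n - f(x_n)(x_n - x_{n-1})/(f(x_n) - f(x_{n-1}))

Iteration 1:
  f(1.980000) = -1.197608
  f(2.880000) = 13.127872
  x_2 = 2.880000 - 13.127872×(2.880000 - 1.980000)/(13.127872 - (-1.197608))
       = 2.055240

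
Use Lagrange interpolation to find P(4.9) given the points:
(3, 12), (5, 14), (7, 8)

Lagrange interpolation formula:
P(x) = Σ yᵢ × Lᵢ(x)
where Lᵢ(x) = Π_{j≠i} (x - xⱼ)/(xᵢ - xⱼ)

L_0(4.9) = (4.9 - 5)/(3 - 5) × (4.9 - 7)/(3 - 7) = 0.026250
L_1(4.9) = (4.9 - 3)/(5 - 3) × (4.9 - 7)/(5 - 7) = 0.997500
L_2(4.9) = (4.9 - 3)/(7 - 3) × (4.9 - 5)/(7 - 5) = -0.023750

P(4.9) = 12×L_0(4.9) + 14×L_1(4.9) + 8×L_2(4.9)
P(4.9) = 14.090000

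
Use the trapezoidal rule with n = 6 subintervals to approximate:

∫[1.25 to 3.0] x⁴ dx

f(x) = x⁴
a = 1.25, b = 3.0, n = 6
h = (b - a)/n = 0.291667

Trapezoidal rule: (h/2)[f(x₀) + 2f(x₁) + 2f(x₂) + ... + f(xₙ)]

x_0 = 1.2500, f(x_0) = 2.441406, coefficient = 1
x_1 = 1.5417, f(x_1) = 5.648875, coefficient = 2
x_2 = 1.8333, f(x_2) = 11.297068, coefficient = 2
x_3 = 2.1250, f(x_3) = 20.390869, coefficient = 2
x_4 = 2.4167, f(x_4) = 34.108845, coefficient = 2
x_5 = 2.7083, f(x_5) = 53.803244, coefficient = 2
x_6 = 3.0000, f(x_6) = 81.000000, coefficient = 1

I ≈ (0.291667/2) × 333.939206 = 48.699468
Exact value: 47.989648
Error: 0.709819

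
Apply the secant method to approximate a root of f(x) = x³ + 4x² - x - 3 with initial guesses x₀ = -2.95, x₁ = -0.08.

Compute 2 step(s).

f(x) = x³ + 4x² - x - 3
x₀ = -2.95, x₁ = -0.08

Secant formula: x_{n+1} = x_n - f(x_n)(x_n - x_{n-1})/(f(x_n) - f(x_{n-1}))

Iteration 1:
  f(-2.950000) = 9.087625
  f(-0.080000) = -2.894912
  x_2 = -0.080000 - (-2.894912)×(-0.080000 - (-2.950000))/(-2.894912 - 9.087625)
       = -0.773375
Iteration 2:
  f(-0.080000) = -2.894912
  f(-0.773375) = -0.296749
  x_3 = -0.773375 - (-0.296749)×(-0.773375 - (-0.080000))/(-0.296749 - (-2.894912))
       = -0.852569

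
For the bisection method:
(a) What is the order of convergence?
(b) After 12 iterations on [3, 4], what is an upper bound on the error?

(a) Bisection has linear (order 1) convergence; the error is halved each step.

(b) Error bound = (b-a)/2^n = (4 - 3)/2^{12}
    = 1/2^{12}

(a) 1 (linear); (b) error ≤ 2.44e-04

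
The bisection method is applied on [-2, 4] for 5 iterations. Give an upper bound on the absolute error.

Bisection error bound: |error| ≤ (b-a)/2^n
|error| ≤ (4 - (-2))/2^5 = 6/2^5
|error| ≤ 0.1875000000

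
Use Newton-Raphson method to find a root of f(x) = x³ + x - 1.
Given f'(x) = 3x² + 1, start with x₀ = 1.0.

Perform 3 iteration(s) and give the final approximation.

f(x) = x³ + x - 1
f'(x) = 3x² + 1
x₀ = 1.0

Newton-Raphson formula: x_{n+1} = x_n - f(x_n)/f'(x_n)

Iteration 1:
  f(1.000000) = 1.000000
  f'(1.000000) = 4.000000
  x_1 = 1.000000 - 1.000000/4.000000 = 0.750000
Iteration 2:
  f(0.750000) = 0.171875
  f'(0.750000) = 2.687500
  x_2 = 0.750000 - 0.171875/2.687500 = 0.686047
Iteration 3:
  f(0.686047) = 0.008941
  f'(0.686047) = 2.411979
  x_3 = 0.686047 - 0.008941/2.411979 = 0.682340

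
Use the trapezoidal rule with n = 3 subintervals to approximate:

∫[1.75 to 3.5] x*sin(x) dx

f(x) = x*sin(x)
a = 1.75, b = 3.5, n = 3
h = (b - a)/n = 0.583333

Trapezoidal rule: (h/2)[f(x₀) + 2f(x₁) + 2f(x₂) + ... + f(xₙ)]

x_0 = 1.7500, f(x_0) = 1.721975, coefficient = 1
x_1 = 2.3333, f(x_1) = 1.687200, coefficient = 2
x_2 = 2.9167, f(x_2) = 0.650516, coefficient = 2
x_3 = 3.5000, f(x_3) = -1.227741, coefficient = 1

I ≈ (0.583333/2) × 5.169668 = 1.507820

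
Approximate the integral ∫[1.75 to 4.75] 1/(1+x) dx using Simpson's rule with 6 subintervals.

f(x) = 1/(1+x)
a = 1.75, b = 4.75, n = 6
h = (b - a)/n = 0.500000

Simpson's rule: (h/3)[f(x₀) + 4f(x₁) + 2f(x₂) + ... + f(xₙ)]

x_0 = 1.7500, f(x_0) = 0.363636, coefficient = 1
x_1 = 2.2500, f(x_1) = 0.307692, coefficient = 4
x_2 = 2.7500, f(x_2) = 0.266667, coefficient = 2
x_3 = 3.2500, f(x_3) = 0.235294, coefficient = 4
x_4 = 3.7500, f(x_4) = 0.210526, coefficient = 2
x_5 = 4.2500, f(x_5) = 0.190476, coefficient = 4
x_6 = 4.7500, f(x_6) = 0.173913, coefficient = 1

I ≈ (0.500000/3) × 4.425786 = 0.737631
Exact value: 0.737599
Error: 0.000032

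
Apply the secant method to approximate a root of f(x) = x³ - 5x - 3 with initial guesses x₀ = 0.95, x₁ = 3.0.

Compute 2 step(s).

f(x) = x³ - 5x - 3
x₀ = 0.95, x₁ = 3.0

Secant formula: x_{n+1} = x_n - f(x_n)(x_n - x_{n-1})/(f(x_n) - f(x_{n-1}))

Iteration 1:
  f(0.950000) = -6.892625
  f(3.000000) = 9.000000
  x_2 = 3.000000 - 9.000000×(3.000000 - 0.950000)/(9.000000 - (-6.892625))
       = 1.839084
Iteration 2:
  f(3.000000) = 9.000000
  f(1.839084) = -5.975214
  x_3 = 1.839084 - (-5.975214)×(1.839084 - 3.000000)/(-5.975214 - 9.000000)
       = 2.302298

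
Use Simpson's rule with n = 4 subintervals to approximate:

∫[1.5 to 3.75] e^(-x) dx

f(x) = e^(-x)
a = 1.5, b = 3.75, n = 4
h = (b - a)/n = 0.562500

Simpson's rule: (h/3)[f(x₀) + 4f(x₁) + 2f(x₂) + ... + f(xₙ)]

x_0 = 1.5000, f(x_0) = 0.223130, coefficient = 1
x_1 = 2.0625, f(x_1) = 0.127136, coefficient = 4
x_2 = 2.6250, f(x_2) = 0.072440, coefficient = 2
x_3 = 3.1875, f(x_3) = 0.041275, coefficient = 4
x_4 = 3.7500, f(x_4) = 0.023518, coefficient = 1

I ≈ (0.562500/3) × 1.065170 = 0.199719
Exact value: 0.199612
Error: 0.000107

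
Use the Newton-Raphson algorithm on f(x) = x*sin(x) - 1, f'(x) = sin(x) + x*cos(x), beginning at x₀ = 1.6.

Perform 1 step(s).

f(x) = x*sin(x) - 1
f'(x) = sin(x) + x*cos(x)
x₀ = 1.6

Newton-Raphson formula: x_{n+1} = x_n - f(x_n)/f'(x_n)

Iteration 1:
  f(1.600000) = 0.599318
  f'(1.600000) = 0.952854
  x_1 = 1.600000 - 0.599318/0.952854 = 0.971029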